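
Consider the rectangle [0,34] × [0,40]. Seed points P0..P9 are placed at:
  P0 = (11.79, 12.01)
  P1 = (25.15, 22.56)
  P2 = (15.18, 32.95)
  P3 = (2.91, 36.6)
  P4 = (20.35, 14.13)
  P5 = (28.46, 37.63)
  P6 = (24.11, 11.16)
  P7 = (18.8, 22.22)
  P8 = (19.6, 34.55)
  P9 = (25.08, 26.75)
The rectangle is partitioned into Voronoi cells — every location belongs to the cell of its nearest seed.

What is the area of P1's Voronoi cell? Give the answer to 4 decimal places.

1. box [0,34]×[0,40]: [(0, 0) (34, 0) (34, 40) (0, 40)]
2. ⊥bis P1·P0 via (18.47,17.285): [(32.1195, 0) (34, 0) (34, 40) (0.5326, 40)]  |A|=706.9582
3. ⊥bis P1·P2 via (20.165,27.755): [(14.497, 22.3162) (32.1195, 0) (34, 0) (34, 40) (32.9258, 40)]  |A|=420.5401
4. ⊥bis P1·P3 via (14.03,29.58): [(14.497, 22.3162) (32.1195, 0) (34, 0) (34, 40) (32.9258, 40)]  |A|=420.5401
5. ⊥bis P1·P4 via (22.75,18.345): [(14.9732, 22.7731) (34, 11.9393) (34, 40) (32.9258, 40)]  |A|=276.2049
6. ⊥bis P1·P5 via (26.805,30.095): [(23.3861, 30.8459) (14.9732, 22.7731) (34, 11.9393) (34, 28.5147)]  |A|=210.3366
7. ⊥bis P1·P6 via (24.63,16.86): [(23.3861, 30.8459) (14.9732, 22.7731) (25.4969, 16.7809) (34, 16.0052) (34, 28.5147)]  |A|=193.0503
8. ⊥bis P1·P7 via (21.975,22.39): [(23.3861, 30.8459) (21.6133, 29.1448) (22.174, 18.673) (25.4969, 16.7809) (34, 16.0052) (34, 28.5147)]  |A|=156.4969
9. ⊥bis P1·P8 via (22.375,28.555): [(26.0569, 30.2593) (21.6626, 28.2252) (22.174, 18.673) (25.4969, 16.7809) (34, 16.0052) (34, 28.5147)]  |A|=151.6347
10. ⊥bis P1·P9 via (25.115,24.655): [(21.8566, 24.6006) (22.174, 18.673) (25.4969, 16.7809) (34, 16.0052) (34, 24.8034)]  |A|=94.8019
11. canonical 5-gon: [(21.8566, 24.6006) (22.174, 18.673) (25.4969, 16.7809) (34, 16.0052) (34, 24.8034)]
12. shoelace: 94.8019

Area of P1's cell: 94.8019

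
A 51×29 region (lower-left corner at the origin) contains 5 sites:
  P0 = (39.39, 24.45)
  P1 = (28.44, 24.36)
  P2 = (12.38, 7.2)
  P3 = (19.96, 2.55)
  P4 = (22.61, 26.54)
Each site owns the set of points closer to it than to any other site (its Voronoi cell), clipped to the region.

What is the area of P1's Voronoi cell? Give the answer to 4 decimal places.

1. box [0,51]×[0,29]: [(0, 0) (51, 0) (51, 29) (0, 29)]
2. ⊥bis P1·P0 via (33.915,24.405): [(0, 0) (34.1156, 0) (33.8772, 29) (0, 29)]  |A|=985.8959
3. ⊥bis P1·P2 via (20.41,15.78): [(34.0911, 2.9759) (33.8772, 29) (6.2845, 29)]  |A|=359.0382
4. ⊥bis P1·P3 via (24.2,13.455): [(21.9662, 14.3235) (34.0364, 9.6305) (33.8772, 29) (6.2845, 29)]  |A|=319.0054
5. ⊥bis P1·P4 via (25.525,25.45): [(21.5205, 14.7407) (21.9662, 14.3235) (34.0364, 9.6305) (33.8772, 29) (26.8524, 29)]  |A|=172.3633
6. canonical 5-gon: [(21.5205, 14.7407) (21.9662, 14.3235) (34.0364, 9.6305) (33.8772, 29) (26.8524, 29)]
7. shoelace: 172.3633

Area of P1's cell: 172.3633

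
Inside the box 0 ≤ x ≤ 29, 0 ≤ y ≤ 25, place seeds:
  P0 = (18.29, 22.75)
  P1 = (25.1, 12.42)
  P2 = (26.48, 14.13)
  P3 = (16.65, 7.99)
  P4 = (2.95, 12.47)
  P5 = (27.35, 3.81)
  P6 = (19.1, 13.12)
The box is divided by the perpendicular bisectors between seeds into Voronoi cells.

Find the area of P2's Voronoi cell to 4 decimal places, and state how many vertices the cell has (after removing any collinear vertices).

Area of P2's cell: 54.6180 (4 vertices)

1. box [0,29]×[0,25]: [(0, 0) (29, 0) (29, 25) (0, 25)]
2. ⊥bis P2·P0 via (22.385,18.44): [(2.9768, 0) (29, 0) (29, 24.725)]  |A|=321.7115
3. ⊥bis P2·P1 via (25.79,13.275): [(21.0094, 17.133) (29, 10.6845) (29, 24.725)]  |A|=56.0962
4. ⊥bis P2·P3 via (21.565,11.06): [(21.0094, 17.133) (29, 10.6845) (29, 24.725)]  |A|=56.0962
5. ⊥bis P2·P4 via (14.715,13.3): [(21.0094, 17.133) (29, 10.6845) (29, 24.725)]  |A|=56.0962
6. ⊥bis P2·P5 via (26.915,8.97): [(21.0094, 17.133) (29, 10.6845) (29, 24.725)]  |A|=56.0962
7. ⊥bis P2·P6 via (22.79,13.625): [(22.1603, 18.2265) (22.4714, 15.9532) (29, 10.6845) (29, 24.725)]  |A|=54.618
8. canonical 4-gon: [(22.1603, 18.2265) (22.4714, 15.9532) (29, 10.6845) (29, 24.725)]
9. shoelace: 54.618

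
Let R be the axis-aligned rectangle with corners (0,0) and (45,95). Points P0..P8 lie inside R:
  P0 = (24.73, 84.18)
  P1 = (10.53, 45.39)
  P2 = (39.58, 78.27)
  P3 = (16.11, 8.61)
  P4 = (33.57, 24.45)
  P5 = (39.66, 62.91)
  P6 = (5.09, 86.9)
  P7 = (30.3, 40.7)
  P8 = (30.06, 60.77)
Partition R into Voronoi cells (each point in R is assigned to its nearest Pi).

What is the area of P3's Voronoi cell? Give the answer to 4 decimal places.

1. box [0,45]×[0,95]: [(0, 0) (45, 0) (45, 95) (0, 95)]
2. ⊥bis P3·P0 via (20.42,46.395): [(0, 48.7242) (0, 0) (45, 0) (45, 43.5912)]  |A|=2077.0984
3. ⊥bis P3·P1 via (13.32,27): [(0, 24.9792) (0, 0) (45, 0) (45, 31.8063)]  |A|=1277.6726
4. ⊥bis P3·P2 via (27.845,43.44): [(0, 24.9792) (0, 0) (45, 0) (45, 31.8063)]  |A|=1277.6726
5. ⊥bis P3·P4 via (24.84,16.53): [(15.0969, 27.2696) (0, 24.9792) (0, 0) (39.8363, 0)]  |A|=731.7132
6. ⊥bis P3·P5 via (27.885,35.76): [(15.0969, 27.2696) (0, 24.9792) (0, 0) (39.8363, 0)]  |A|=731.7132
7. ⊥bis P3·P6 via (10.6,47.755): [(15.0969, 27.2696) (0, 24.9792) (0, 0) (39.8363, 0)]  |A|=731.7132
8. ⊥bis P3·P7 via (23.205,24.655): [(15.0969, 27.2696) (0, 24.9792) (0, 0) (39.8363, 0)]  |A|=731.7132
9. ⊥bis P3·P8 via (23.085,34.69): [(15.0969, 27.2696) (0, 24.9792) (0, 0) (39.8363, 0)]  |A|=731.7132
10. canonical 4-gon: [(15.0969, 27.2696) (0, 24.9792) (0, 0) (39.8363, 0)]
11. shoelace: 731.7132

Area of P3's cell: 731.7132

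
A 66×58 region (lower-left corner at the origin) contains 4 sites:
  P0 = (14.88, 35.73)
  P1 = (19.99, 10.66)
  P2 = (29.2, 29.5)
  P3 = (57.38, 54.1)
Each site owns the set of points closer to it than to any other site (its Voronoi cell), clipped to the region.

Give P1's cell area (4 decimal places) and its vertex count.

1. box [0,66]×[0,58]: [(0, 0) (66, 0) (66, 58) (0, 58)]
2. ⊥bis P1·P0 via (17.435,23.195): [(0, 19.6412) (0, 0) (66, 0) (66, 33.094)]  |A|=1740.2618
3. ⊥bis P1·P2 via (24.595,20.08): [(17.9911, 23.3083) (0, 19.6412) (0, 0) (65.6707, 0)]  |A|=942.0213
4. ⊥bis P1·P3 via (38.685,32.38): [(17.9911, 23.3083) (0, 19.6412) (0, 0) (65.6707, 0)]  |A|=942.0213
5. canonical 4-gon: [(17.9911, 23.3083) (0, 19.6412) (0, 0) (65.6707, 0)]
6. shoelace: 942.0213

Area of P1's cell: 942.0213 (4 vertices)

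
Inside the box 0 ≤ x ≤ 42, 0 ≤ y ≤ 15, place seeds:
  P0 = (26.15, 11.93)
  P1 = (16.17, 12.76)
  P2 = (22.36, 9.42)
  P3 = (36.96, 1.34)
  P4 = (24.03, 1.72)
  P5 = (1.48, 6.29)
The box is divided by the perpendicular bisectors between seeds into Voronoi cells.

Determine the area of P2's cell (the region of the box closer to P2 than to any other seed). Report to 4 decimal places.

Area of P2's cell: 57.5789

1. box [0,42]×[0,15]: [(0, 0) (42, 0) (42, 15) (0, 15)]
2. ⊥bis P2·P0 via (24.255,10.675): [(0, 0) (31.3247, 0) (21.3907, 15) (0, 15)]  |A|=395.3656
3. ⊥bis P2·P1 via (19.265,11.09): [(13.2811, 0) (31.3247, 0) (21.3907, 15) (21.3748, 15)]  |A|=135.4469
4. ⊥bis P2·P3 via (29.66,5.38): [(13.2811, 0) (26.6826, 0) (28.7958, 3.8185) (21.3907, 15) (21.3748, 15)]  |A|=126.5839
5. ⊥bis P2·P4 via (23.195,5.57): [(15.3709, 3.8731) (27.0781, 6.4122) (21.3907, 15) (21.3748, 15)]  |A|=57.5789
6. ⊥bis P2·P5 via (11.92,7.855): [(15.3709, 3.8731) (27.0781, 6.4122) (21.3907, 15) (21.3748, 15)]  |A|=57.5789
7. canonical 4-gon: [(15.3709, 3.8731) (27.0781, 6.4122) (21.3907, 15) (21.3748, 15)]
8. shoelace: 57.5789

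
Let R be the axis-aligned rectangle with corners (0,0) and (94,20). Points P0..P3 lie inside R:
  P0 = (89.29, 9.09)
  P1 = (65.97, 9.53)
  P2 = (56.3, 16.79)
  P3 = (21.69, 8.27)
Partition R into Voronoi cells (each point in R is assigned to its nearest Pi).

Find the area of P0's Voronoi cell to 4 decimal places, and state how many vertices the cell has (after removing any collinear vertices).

Area of P0's cell: 327.1396 (4 vertices)

1. box [0,94]×[0,20]: [(0, 0) (94, 0) (94, 20) (0, 20)]
2. ⊥bis P0·P1 via (77.63,9.31): [(77.4543, 0) (94, 0) (94, 20) (77.8317, 20)]  |A|=327.1396
3. ⊥bis P0·P2 via (72.795,12.94): [(77.4543, 0) (94, 0) (94, 20) (77.8317, 20)]  |A|=327.1396
4. ⊥bis P0·P3 via (55.49,8.68): [(77.4543, 0) (94, 0) (94, 20) (77.8317, 20)]  |A|=327.1396
5. canonical 4-gon: [(77.4543, 0) (94, 0) (94, 20) (77.8317, 20)]
6. shoelace: 327.1396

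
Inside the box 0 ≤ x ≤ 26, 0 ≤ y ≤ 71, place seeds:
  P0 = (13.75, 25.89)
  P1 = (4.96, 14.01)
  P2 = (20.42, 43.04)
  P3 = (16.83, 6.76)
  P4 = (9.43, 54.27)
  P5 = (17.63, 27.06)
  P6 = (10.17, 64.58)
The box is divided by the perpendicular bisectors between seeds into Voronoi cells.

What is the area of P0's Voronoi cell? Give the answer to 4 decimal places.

Area of P0's cell: 260.8688

1. box [0,26]×[0,71]: [(0, 0) (26, 0) (26, 71) (0, 71)]
2. ⊥bis P0·P1 via (9.355,19.95): [(0, 26.8718) (26, 7.6344) (26, 71) (0, 71)]  |A|=1397.4202
3. ⊥bis P0·P2 via (17.085,34.465): [(0, 41.1097) (0, 26.8718) (26, 7.6344) (26, 30.9978)]  |A|=488.8176
4. ⊥bis P0·P3 via (15.29,16.325): [(0, 41.1097) (0, 26.8718) (14.4394, 16.1881) (26, 18.0493) (26, 30.9978)]  |A|=428.616
5. ⊥bis P0·P4 via (11.59,40.08): [(5.1631, 39.1017) (0, 38.3158) (0, 26.8718) (14.4394, 16.1881) (26, 18.0493) (26, 30.9978)]  |A|=421.4033
6. ⊥bis P0·P5 via (15.69,26.475): [(12.7752, 36.1412) (5.1631, 39.1017) (0, 38.3158) (0, 26.8718) (14.4394, 16.1881) (18.5905, 16.8564)]  |A|=260.8688
7. ⊥bis P0·P6 via (11.96,45.235): [(12.7752, 36.1412) (5.1631, 39.1017) (0, 38.3158) (0, 26.8718) (14.4394, 16.1881) (18.5905, 16.8564)]  |A|=260.8688
8. canonical 6-gon: [(12.7752, 36.1412) (5.1631, 39.1017) (0, 38.3158) (0, 26.8718) (14.4394, 16.1881) (18.5905, 16.8564)]
9. shoelace: 260.8688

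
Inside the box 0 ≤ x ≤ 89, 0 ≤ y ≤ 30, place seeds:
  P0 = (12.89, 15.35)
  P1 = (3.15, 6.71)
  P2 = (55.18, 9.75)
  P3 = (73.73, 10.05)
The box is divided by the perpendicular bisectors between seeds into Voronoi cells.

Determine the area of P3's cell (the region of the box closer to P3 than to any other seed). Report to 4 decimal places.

Area of P3's cell: 738.8244

1. box [0,89]×[0,30]: [(0, 0) (89, 0) (89, 30) (0, 30)]
2. ⊥bis P3·P0 via (43.31,12.7): [(42.2037, 0) (89, 0) (89, 30) (44.8171, 30)]  |A|=1364.6892
3. ⊥bis P3·P1 via (38.44,8.38): [(42.2037, 0) (89, 0) (89, 30) (44.8171, 30)]  |A|=1364.6892
4. ⊥bis P3·P2 via (64.455,9.9): [(64.6151, 0) (89, 0) (89, 30) (64.1299, 30)]  |A|=738.8244
5. canonical 4-gon: [(64.6151, 0) (89, 0) (89, 30) (64.1299, 30)]
6. shoelace: 738.8244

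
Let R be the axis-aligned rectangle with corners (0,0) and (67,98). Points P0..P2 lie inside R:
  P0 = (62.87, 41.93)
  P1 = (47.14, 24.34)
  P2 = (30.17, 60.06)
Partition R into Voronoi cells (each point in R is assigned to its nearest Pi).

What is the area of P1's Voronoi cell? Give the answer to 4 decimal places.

1. box [0,67]×[0,98]: [(0, 0) (67, 0) (67, 98) (0, 98)]
2. ⊥bis P1·P0 via (55.005,33.135): [(0, 82.3237) (0, 0) (67, 0) (67, 22.4084)]  |A|=3508.5234
3. ⊥bis P1·P2 via (38.655,42.2): [(42.7125, 44.1277) (0, 23.8356) (0, 0) (67, 0) (67, 22.4084)]  |A|=2259.4379
4. canonical 5-gon: [(42.7125, 44.1277) (0, 23.8356) (0, 0) (67, 0) (67, 22.4084)]
5. shoelace: 2259.4379

Area of P1's cell: 2259.4379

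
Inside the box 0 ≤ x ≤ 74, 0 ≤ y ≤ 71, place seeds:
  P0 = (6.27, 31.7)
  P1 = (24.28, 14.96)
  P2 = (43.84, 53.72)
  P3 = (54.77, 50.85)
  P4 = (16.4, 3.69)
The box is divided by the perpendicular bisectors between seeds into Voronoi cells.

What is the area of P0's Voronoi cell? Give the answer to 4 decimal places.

1. box [0,74]×[0,71]: [(0, 0) (74, 0) (74, 71) (0, 71)]
2. ⊥bis P0·P1 via (15.275,23.33): [(0, 6.8961) (59.5835, 71) (0, 71)]  |A|=1909.7655
3. ⊥bis P0·P2 via (25.055,42.71): [(0, 6.8961) (28.239, 37.2775) (8.4741, 71) (0, 71)]  |A|=1047.9976
4. ⊥bis P0·P3 via (30.52,41.275): [(0, 6.8961) (28.239, 37.2775) (8.4741, 71) (0, 71)]  |A|=1047.9976
5. ⊥bis P0·P4 via (11.335,17.695): [(0, 13.5956) (9.3803, 16.9881) (28.239, 37.2775) (8.4741, 71) (0, 71)]  |A|=1016.5762
6. canonical 5-gon: [(0, 13.5956) (9.3803, 16.9881) (28.239, 37.2775) (8.4741, 71) (0, 71)]
7. shoelace: 1016.5762

Area of P0's cell: 1016.5762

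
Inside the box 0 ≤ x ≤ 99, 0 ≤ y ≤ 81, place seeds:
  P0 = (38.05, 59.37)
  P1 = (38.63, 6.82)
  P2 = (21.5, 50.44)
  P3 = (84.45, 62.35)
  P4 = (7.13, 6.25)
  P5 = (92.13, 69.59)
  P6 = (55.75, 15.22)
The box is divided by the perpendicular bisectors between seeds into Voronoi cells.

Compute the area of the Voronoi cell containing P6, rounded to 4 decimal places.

1. box [0,99]×[0,81]: [(0, 0) (99, 0) (99, 81) (0, 81)]
2. ⊥bis P6·P0 via (46.9,37.295): [(0, 18.4925) (0, 0) (99, 0) (99, 58.1822)]  |A|=3795.3982
3. ⊥bis P6·P1 via (47.19,11.02): [(36.3695, 33.0733) (52.597, 0) (99, 0) (99, 58.1822)]  |A|=2589.3397
4. ⊥bis P6·P2 via (38.625,32.83): [(40.6327, 34.7824) (37.1788, 31.4237) (52.597, 0) (99, 0) (99, 58.1822)]  |A|=2585.1318
5. ⊥bis P6·P3 via (70.1,38.785): [(62.3652, 43.4951) (40.6327, 34.7824) (37.1788, 31.4237) (52.597, 0) (99, 0) (99, 21.1862)]  |A|=1907.4626
6. ⊥bis P6·P4 via (31.44,10.735): [(62.3652, 43.4951) (40.6327, 34.7824) (37.1788, 31.4237) (52.597, 0) (99, 0) (99, 21.1862)]  |A|=1907.4626
7. ⊥bis P6·P5 via (73.94,42.405): [(62.3652, 43.4951) (40.6327, 34.7824) (37.1788, 31.4237) (52.597, 0) (99, 0) (99, 21.1862)]  |A|=1907.4626
8. canonical 6-gon: [(62.3652, 43.4951) (40.6327, 34.7824) (37.1788, 31.4237) (52.597, 0) (99, 0) (99, 21.1862)]
9. shoelace: 1907.4626

Area of P6's cell: 1907.4626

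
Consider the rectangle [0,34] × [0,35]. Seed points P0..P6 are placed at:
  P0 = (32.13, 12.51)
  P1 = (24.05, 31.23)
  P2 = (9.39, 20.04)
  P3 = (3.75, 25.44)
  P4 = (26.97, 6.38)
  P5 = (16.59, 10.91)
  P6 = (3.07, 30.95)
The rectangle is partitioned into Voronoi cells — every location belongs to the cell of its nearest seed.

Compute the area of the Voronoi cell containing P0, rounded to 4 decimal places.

Area of P0's cell: 124.6637

1. box [0,34]×[0,35]: [(0, 0) (34, 0) (34, 35) (0, 35)]
2. ⊥bis P0·P1 via (28.09,21.87): [(0, 9.7457) (0, 0) (34, 0) (34, 24.4209)]  |A|=580.8319
3. ⊥bis P0·P2 via (20.76,16.275): [(21.6993, 19.1116) (15.3708, 0) (34, 0) (34, 24.4209)]  |A|=328.2143
4. ⊥bis P0·P3 via (17.94,18.975): [(21.6993, 19.1116) (15.3708, 0) (34, 0) (34, 24.4209)]  |A|=328.2143
5. ⊥bis P0·P4 via (29.55,9.445): [(21.6993, 19.1116) (20.9074, 16.72) (34, 5.6992) (34, 24.4209)]  |A|=135.1652
6. ⊥bis P0·P5 via (24.36,11.71): [(23.5171, 19.8962) (24.1228, 14.0134) (34, 5.6992) (34, 24.4209)]  |A|=124.6637
7. ⊥bis P0·P6 via (17.6,21.73): [(23.5171, 19.8962) (24.1228, 14.0134) (34, 5.6992) (34, 24.4209)]  |A|=124.6637
8. canonical 4-gon: [(23.5171, 19.8962) (24.1228, 14.0134) (34, 5.6992) (34, 24.4209)]
9. shoelace: 124.6637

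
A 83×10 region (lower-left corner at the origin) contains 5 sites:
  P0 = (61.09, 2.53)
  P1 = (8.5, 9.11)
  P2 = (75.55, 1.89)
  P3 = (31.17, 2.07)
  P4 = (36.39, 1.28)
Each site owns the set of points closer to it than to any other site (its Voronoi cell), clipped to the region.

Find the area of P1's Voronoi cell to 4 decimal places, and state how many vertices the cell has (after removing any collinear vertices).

1. box [0,83]×[0,10]: [(0, 0) (83, 0) (83, 10) (0, 10)]
2. ⊥bis P1·P0 via (34.795,5.82): [(0, 0) (34.0668, 0) (35.318, 10) (0, 10)]  |A|=346.924
3. ⊥bis P1·P2 via (42.025,5.5): [(0, 0) (34.0668, 0) (35.318, 10) (0, 10)]  |A|=346.924
4. ⊥bis P1·P3 via (19.835,5.59): [(0, 0) (18.0991, 0) (21.2045, 10) (0, 10)]  |A|=196.5178
5. ⊥bis P1·P4 via (22.445,5.195): [(0, 0) (18.0991, 0) (21.2045, 10) (0, 10)]  |A|=196.5178
6. canonical 4-gon: [(0, 0) (18.0991, 0) (21.2045, 10) (0, 10)]
7. shoelace: 196.5178

Area of P1's cell: 196.5178 (4 vertices)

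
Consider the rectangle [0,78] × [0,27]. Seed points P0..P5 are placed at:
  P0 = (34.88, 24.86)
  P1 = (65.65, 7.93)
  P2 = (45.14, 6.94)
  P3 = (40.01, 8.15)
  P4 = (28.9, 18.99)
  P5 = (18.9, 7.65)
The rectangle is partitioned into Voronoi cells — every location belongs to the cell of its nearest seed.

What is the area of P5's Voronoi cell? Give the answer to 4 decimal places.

1. box [0,78]×[0,27]: [(0, 0) (78, 0) (78, 27) (0, 27)]
2. ⊥bis P5·P0 via (26.89,16.255): [(0, 0) (44.3962, 0) (15.3179, 27) (0, 27)]  |A|=806.1405
3. ⊥bis P5·P1 via (42.275,7.79): [(0, 0) (42.3217, 0) (42.3101, 1.937) (15.3179, 27) (0, 27)]  |A|=804.1313
4. ⊥bis P5·P2 via (32.02,7.295): [(0, 0) (31.8226, 0) (32.1308, 11.3888) (15.3179, 27) (0, 27)]  |A|=734.5417
5. ⊥bis P5·P3 via (29.455,7.9): [(0, 0) (29.6421, 0) (29.3103, 14.0076) (15.3179, 27) (0, 27)]  |A|=702.8057
6. ⊥bis P5·P4 via (23.9,13.32): [(0, 0) (29.6421, 0) (29.4424, 8.4325) (8.3869, 27) (0, 27)]  |A|=600.3128
7. canonical 5-gon: [(0, 0) (29.6421, 0) (29.4424, 8.4325) (8.3869, 27) (0, 27)]
8. shoelace: 600.3128

Area of P5's cell: 600.3128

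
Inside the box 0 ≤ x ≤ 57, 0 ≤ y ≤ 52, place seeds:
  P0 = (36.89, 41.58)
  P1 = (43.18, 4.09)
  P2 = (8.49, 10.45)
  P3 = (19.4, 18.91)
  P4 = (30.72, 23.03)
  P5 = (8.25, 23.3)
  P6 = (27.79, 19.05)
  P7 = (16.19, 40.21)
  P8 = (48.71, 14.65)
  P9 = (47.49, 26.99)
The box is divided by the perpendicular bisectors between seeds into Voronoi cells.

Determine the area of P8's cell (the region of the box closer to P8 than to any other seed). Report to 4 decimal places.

1. box [0,57]×[0,52]: [(0, 0) (57, 0) (57, 52) (0, 52)]
2. ⊥bis P8·P0 via (42.8,28.115): [(0, 9.3294) (0, 0) (57, 0) (57, 34.3476)]  |A|=1244.7948
3. ⊥bis P8·P1 via (45.945,9.37): [(25.0375, 20.3187) (57, 3.5808) (57, 34.3476)]  |A|=491.6929
4. ⊥bis P8·P2 via (28.6,12.55): [(27.6682, 21.4734) (27.9479, 18.7946) (57, 3.5808) (57, 34.3476)]  |A|=488.0079
5. ⊥bis P8·P3 via (34.055,16.78): [(35.2188, 24.7875) (33.8952, 15.6802) (57, 3.5808) (57, 34.3476)]  |A|=448.288
6. ⊥bis P8·P4 via (39.715,18.84): [(44.3529, 28.7966) (37.3905, 13.8498) (57, 3.5808) (57, 34.3476)]  |A|=376.8538
7. ⊥bis P8·P5 via (28.48,18.975): [(44.3529, 28.7966) (37.3905, 13.8498) (57, 3.5808) (57, 34.3476)]  |A|=376.8538
8. ⊥bis P8·P6 via (38.25,16.85): [(44.3529, 28.7966) (37.8071, 14.7441) (37.5963, 13.742) (57, 3.5808) (57, 34.3476)]  |A|=376.7393
9. ⊥bis P8·P7 via (32.45,27.43): [(44.3529, 28.7966) (37.8071, 14.7441) (37.5963, 13.742) (57, 3.5808) (57, 34.3476)]  |A|=376.7393
10. ⊥bis P8·P9 via (48.1,20.82): [(40.277, 20.0466) (37.8071, 14.7441) (37.5963, 13.742) (57, 3.5808) (57, 21.6999)]  |A|=226.9673
11. canonical 5-gon: [(40.277, 20.0466) (37.8071, 14.7441) (37.5963, 13.742) (57, 3.5808) (57, 21.6999)]
12. shoelace: 226.9673

Area of P8's cell: 226.9673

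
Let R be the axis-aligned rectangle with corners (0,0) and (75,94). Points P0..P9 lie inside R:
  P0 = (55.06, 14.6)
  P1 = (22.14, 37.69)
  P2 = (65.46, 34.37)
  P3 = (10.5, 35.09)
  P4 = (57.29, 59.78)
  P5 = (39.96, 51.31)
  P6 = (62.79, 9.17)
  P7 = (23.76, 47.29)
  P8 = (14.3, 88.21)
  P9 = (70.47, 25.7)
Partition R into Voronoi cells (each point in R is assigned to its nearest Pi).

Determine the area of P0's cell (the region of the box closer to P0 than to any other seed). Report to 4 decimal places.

1. box [0,75]×[0,94]: [(0, 0) (75, 0) (75, 94) (0, 94)]
2. ⊥bis P0·P1 via (38.6,26.145): [(20.262, 0) (75, 0) (75, 78.0414)]  |A|=2135.9165
3. ⊥bis P0·P2 via (60.26,24.485): [(43.5874, 33.2556) (20.262, 0) (75, 0) (75, 16.731)]  |A|=1172.9566
4. ⊥bis P0·P3 via (32.78,24.845): [(43.5874, 33.2556) (23.4372, 4.527) (21.3555, 0) (75, 0) (75, 16.731)]  |A|=1170.4813
5. ⊥bis P0·P4 via (56.175,37.19): [(43.5874, 33.2556) (23.4372, 4.527) (21.3555, 0) (75, 0) (75, 16.731)]  |A|=1170.4813
6. ⊥bis P0·P5 via (47.51,32.955): [(45.6294, 32.1814) (41.7004, 30.5653) (23.4372, 4.527) (21.3555, 0) (75, 0) (75, 16.731)]  |A|=1166.721
7. ⊥bis P0·P6 via (58.925,11.885): [(65.748, 21.598) (45.6294, 32.1814) (41.7004, 30.5653) (23.4372, 4.527) (21.3555, 0) (50.5763, 0)]  |A|=825.5712
8. ⊥bis P0·P7 via (39.41,30.945): [(65.748, 21.598) (45.6294, 32.1814) (41.7004, 30.5653) (23.4372, 4.527) (21.3555, 0) (50.5763, 0)]  |A|=825.5712
9. ⊥bis P0·P8 via (34.68,51.405): [(65.748, 21.598) (45.6294, 32.1814) (41.7004, 30.5653) (23.4372, 4.527) (21.3555, 0) (50.5763, 0)]  |A|=825.5712
10. ⊥bis P0·P9 via (62.765,20.15): [(63.7602, 18.7683) (59.2657, 25.0081) (45.6294, 32.1814) (41.7004, 30.5653) (23.4372, 4.527) (21.3555, 0) (50.5763, 0)]  |A|=813.0104
11. canonical 7-gon: [(63.7602, 18.7683) (59.2657, 25.0081) (45.6294, 32.1814) (41.7004, 30.5653) (23.4372, 4.527) (21.3555, 0) (50.5763, 0)]
12. shoelace: 813.0104

Area of P0's cell: 813.0104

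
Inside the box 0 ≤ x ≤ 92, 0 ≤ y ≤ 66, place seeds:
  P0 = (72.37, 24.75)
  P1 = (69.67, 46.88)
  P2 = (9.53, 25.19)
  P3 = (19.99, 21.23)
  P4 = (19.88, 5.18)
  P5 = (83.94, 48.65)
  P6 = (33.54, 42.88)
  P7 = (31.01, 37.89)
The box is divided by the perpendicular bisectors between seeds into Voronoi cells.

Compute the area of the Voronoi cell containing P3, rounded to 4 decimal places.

Area of P3's cell: 405.7740

1. box [0,92]×[0,66]: [(0, 0) (92, 0) (92, 66) (0, 66)]
2. ⊥bis P3·P0 via (46.18,22.99): [(0, 0) (47.725, 0) (43.2897, 66) (0, 66)]  |A|=3003.4828
3. ⊥bis P3·P1 via (44.83,34.055): [(0, 0) (47.725, 0) (45.5272, 32.7047) (28.3367, 66) (0, 66)]  |A|=2754.5503
4. ⊥bis P3·P2 via (14.76,23.21): [(5.973, 0) (47.725, 0) (45.5272, 32.7047) (29.85, 63.0689)]  |A|=1539.6155
5. ⊥bis P3·P4 via (19.935,13.205): [(10.9955, 13.2663) (46.85, 13.0205) (45.5272, 32.7047) (29.85, 63.0689)]  |A|=1029.3545
6. ⊥bis P3·P5 via (51.965,34.94): [(10.9955, 13.2663) (46.85, 13.0205) (45.5272, 32.7047) (29.85, 63.0689)]  |A|=1029.3545
7. ⊥bis P3·P6 via (26.765,32.055): [(19.7668, 36.435) (10.9955, 13.2663) (46.85, 13.0205) (46.3965, 19.7683)]  |A|=502.4955
8. ⊥bis P3·P7 via (25.5,29.56): [(18.8335, 33.9697) (10.9955, 13.2663) (46.85, 13.0205) (46.68, 15.5502)]  |A|=405.774
9. canonical 4-gon: [(18.8335, 33.9697) (10.9955, 13.2663) (46.85, 13.0205) (46.68, 15.5502)]
10. shoelace: 405.774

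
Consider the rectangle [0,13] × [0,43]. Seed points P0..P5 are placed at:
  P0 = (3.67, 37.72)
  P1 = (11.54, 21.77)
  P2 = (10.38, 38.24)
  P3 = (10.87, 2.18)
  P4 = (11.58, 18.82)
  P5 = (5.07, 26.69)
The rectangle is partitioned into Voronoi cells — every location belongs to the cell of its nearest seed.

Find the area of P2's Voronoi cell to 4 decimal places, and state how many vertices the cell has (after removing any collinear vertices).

1. box [0,13]×[0,43]: [(0, 0) (13, 0) (13, 43) (0, 43)]
2. ⊥bis P2·P0 via (7.025,37.98): [(9.9683, 0) (13, 0) (13, 43) (6.636, 43)]  |A|=202.008
3. ⊥bis P2·P1 via (10.96,30.005): [(7.661, 29.7727) (13, 30.1487) (13, 43) (6.636, 43)]  |A|=76.396
4. ⊥bis P2·P3 via (10.625,20.21): [(7.661, 29.7727) (13, 30.1487) (13, 43) (6.636, 43)]  |A|=76.396
5. ⊥bis P2·P4 via (10.98,28.53): [(7.661, 29.7727) (13, 30.1487) (13, 43) (6.636, 43)]  |A|=76.396
6. ⊥bis P2·P5 via (7.725,32.465): [(7.4423, 32.595) (12.7948, 30.1342) (13, 30.1487) (13, 43) (6.636, 43)]  |A|=69.112
7. canonical 5-gon: [(7.4423, 32.595) (12.7948, 30.1342) (13, 30.1487) (13, 43) (6.636, 43)]
8. shoelace: 69.112

Area of P2's cell: 69.1120 (5 vertices)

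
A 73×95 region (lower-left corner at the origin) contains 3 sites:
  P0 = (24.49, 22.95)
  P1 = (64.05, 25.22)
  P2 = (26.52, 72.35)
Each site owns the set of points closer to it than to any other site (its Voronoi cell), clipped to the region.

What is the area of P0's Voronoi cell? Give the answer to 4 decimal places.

Area of P0's cell: 2117.2975

1. box [0,73]×[0,95]: [(0, 0) (73, 0) (73, 95) (0, 95)]
2. ⊥bis P0·P1 via (44.27,24.085): [(0, 0) (45.652, 0) (40.2008, 95) (0, 95)]  |A|=4078.0098
3. ⊥bis P0·P2 via (25.505,47.65): [(0, 48.6981) (0, 0) (45.652, 0) (42.959, 46.9328)]  |A|=2117.2975
4. canonical 4-gon: [(0, 48.6981) (0, 0) (45.652, 0) (42.959, 46.9328)]
5. shoelace: 2117.2975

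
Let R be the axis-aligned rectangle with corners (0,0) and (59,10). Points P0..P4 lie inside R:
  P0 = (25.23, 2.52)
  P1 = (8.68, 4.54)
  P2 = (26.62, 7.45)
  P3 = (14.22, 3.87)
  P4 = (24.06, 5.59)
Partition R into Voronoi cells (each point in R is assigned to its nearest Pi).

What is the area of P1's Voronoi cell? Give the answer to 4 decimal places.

Area of P1's cell: 115.4615

1. box [0,59]×[0,10]: [(0, 0) (59, 0) (59, 10) (0, 10)]
2. ⊥bis P1·P0 via (16.955,3.53): [(0, 0) (16.5241, 0) (17.7447, 10) (0, 10)]  |A|=171.3442
3. ⊥bis P1·P2 via (17.65,5.995): [(0, 0) (16.5241, 0) (17.4251, 7.3815) (17.0004, 10) (0, 10)]  |A|=170.3697
4. ⊥bis P1·P3 via (11.45,4.205): [(0, 0) (10.9415, 0) (12.1508, 10) (0, 10)]  |A|=115.4615
5. ⊥bis P1·P4 via (16.37,5.065): [(0, 0) (10.9415, 0) (12.1508, 10) (0, 10)]  |A|=115.4615
6. canonical 4-gon: [(0, 0) (10.9415, 0) (12.1508, 10) (0, 10)]
7. shoelace: 115.4615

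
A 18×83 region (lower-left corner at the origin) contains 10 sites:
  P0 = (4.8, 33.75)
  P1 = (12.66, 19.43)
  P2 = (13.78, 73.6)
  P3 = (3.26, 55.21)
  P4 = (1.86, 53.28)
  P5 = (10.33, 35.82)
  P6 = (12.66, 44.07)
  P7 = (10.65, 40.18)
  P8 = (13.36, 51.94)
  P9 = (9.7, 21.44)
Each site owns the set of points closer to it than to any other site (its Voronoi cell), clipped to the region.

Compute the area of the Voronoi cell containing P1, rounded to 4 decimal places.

Area of P1's cell: 308.6459

1. box [0,18]×[0,83]: [(0, 0) (18, 0) (18, 83) (0, 83)]
2. ⊥bis P1·P0 via (8.73,26.59): [(0, 21.7983) (0, 0) (18, 0) (18, 31.6781)]  |A|=481.2876
3. ⊥bis P1·P2 via (13.22,46.515): [(0, 21.7983) (0, 0) (18, 0) (18, 31.6781)]  |A|=481.2876
4. ⊥bis P1·P3 via (7.96,37.32): [(0, 21.7983) (0, 0) (18, 0) (18, 31.6781)]  |A|=481.2876
5. ⊥bis P1·P4 via (7.26,36.355): [(0, 21.7983) (0, 0) (18, 0) (18, 31.6781)]  |A|=481.2876
6. ⊥bis P1·P5 via (11.495,27.625): [(10.3083, 27.4563) (0, 21.7983) (0, 0) (18, 0) (18, 28.5497)]  |A|=469.2562
7. ⊥bis P1·P6 via (12.66,31.75): [(10.3083, 27.4563) (0, 21.7983) (0, 0) (18, 0) (18, 28.5497)]  |A|=469.2562
8. ⊥bis P1·P7 via (11.655,29.805): [(10.3083, 27.4563) (0, 21.7983) (0, 0) (18, 0) (18, 28.5497)]  |A|=469.2562
9. ⊥bis P1·P8 via (13.01,35.685): [(10.3083, 27.4563) (0, 21.7983) (0, 0) (18, 0) (18, 28.5497)]  |A|=469.2562
10. ⊥bis P1·P9 via (11.18,20.435): [(16.5504, 28.3437) (0, 3.9709) (0, 0) (18, 0) (18, 28.5497)]  |A|=308.6459
11. canonical 5-gon: [(16.5504, 28.3437) (0, 3.9709) (0, 0) (18, 0) (18, 28.5497)]
12. shoelace: 308.6459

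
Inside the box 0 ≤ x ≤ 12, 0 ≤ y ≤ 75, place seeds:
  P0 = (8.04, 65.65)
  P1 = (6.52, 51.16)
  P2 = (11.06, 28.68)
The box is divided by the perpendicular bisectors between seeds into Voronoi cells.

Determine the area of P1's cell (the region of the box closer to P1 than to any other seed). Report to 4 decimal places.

1. box [0,12]×[0,75]: [(0, 0) (12, 0) (12, 75) (0, 75)]
2. ⊥bis P1·P0 via (7.28,58.405): [(0, 59.1687) (0, 0) (12, 0) (12, 57.9099)]  |A|=702.4713
3. ⊥bis P1·P2 via (8.79,39.92): [(0, 59.1687) (0, 38.1448) (12, 40.5683) (12, 57.9099)]  |A|=230.1928
4. canonical 4-gon: [(0, 59.1687) (0, 38.1448) (12, 40.5683) (12, 57.9099)]
5. shoelace: 230.1928

Area of P1's cell: 230.1928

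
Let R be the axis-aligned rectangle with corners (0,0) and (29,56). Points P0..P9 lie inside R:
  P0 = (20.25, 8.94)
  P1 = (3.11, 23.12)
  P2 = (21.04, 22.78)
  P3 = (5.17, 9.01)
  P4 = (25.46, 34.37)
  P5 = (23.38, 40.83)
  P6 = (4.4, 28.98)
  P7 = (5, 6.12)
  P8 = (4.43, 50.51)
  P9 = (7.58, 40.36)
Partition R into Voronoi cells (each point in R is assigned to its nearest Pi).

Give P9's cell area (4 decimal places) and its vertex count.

1. box [0,29]×[0,56]: [(0, 0) (29, 0) (29, 56) (0, 56)]
2. ⊥bis P9·P0 via (13.915,24.65): [(0, 19.0388) (29, 30.733) (29, 56) (0, 56)]  |A|=902.3089
3. ⊥bis P9·P1 via (5.345,31.74): [(0, 33.1259) (21.2626, 27.6129) (29, 30.733) (29, 56) (0, 56)]  |A|=752.5457
4. ⊥bis P9·P2 via (14.31,31.57): [(0, 33.1259) (12.2079, 29.9606) (29, 42.8173) (29, 56) (0, 56)]  |A|=627.8772
5. ⊥bis P9·P3 via (6.375,24.685): [(0, 33.1259) (12.2079, 29.9606) (29, 42.8173) (29, 56) (0, 56)]  |A|=627.8772
6. ⊥bis P9·P4 via (16.52,37.365): [(0, 33.1259) (12.2079, 29.9606) (14.6713, 31.8466) (22.7629, 56) (0, 56)]  |A|=458.1084
7. ⊥bis P9·P5 via (15.48,40.595): [(0, 33.1259) (12.2079, 29.9606) (14.6713, 31.8466) (15.6531, 34.7772) (15.0218, 56) (0, 56)]  |A|=375.9636
8. ⊥bis P9·P6 via (5.99,34.67): [(0, 36.3438) (14.793, 32.2101) (15.6531, 34.7772) (15.0218, 56) (0, 56)]  |A|=334.0066
9. ⊥bis P9·P7 via (6.29,23.24): [(0, 36.3438) (14.793, 32.2101) (15.6531, 34.7772) (15.0218, 56) (0, 56)]  |A|=334.0066
10. ⊥bis P9·P8 via (6.005,45.435): [(0, 43.5714) (0, 36.3438) (14.793, 32.2101) (15.6531, 34.7772) (15.2507, 48.3043)]  |A|=181.4331
11. canonical 5-gon: [(0, 43.5714) (0, 36.3438) (14.793, 32.2101) (15.6531, 34.7772) (15.2507, 48.3043)]
12. shoelace: 181.4331

Area of P9's cell: 181.4331 (5 vertices)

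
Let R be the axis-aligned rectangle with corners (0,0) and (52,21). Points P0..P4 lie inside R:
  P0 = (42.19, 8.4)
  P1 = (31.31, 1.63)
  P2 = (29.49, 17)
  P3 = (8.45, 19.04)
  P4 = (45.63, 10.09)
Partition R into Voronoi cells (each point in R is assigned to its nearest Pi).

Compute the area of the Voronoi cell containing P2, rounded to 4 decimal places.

Area of P2's cell: 227.1912

1. box [0,52]×[0,21]: [(0, 0) (52, 0) (52, 21) (0, 21)]
2. ⊥bis P2·P0 via (35.84,12.7): [(0, 0) (27.24, 0) (41.4605, 21) (0, 21)]  |A|=721.355
3. ⊥bis P2·P1 via (30.4,9.315): [(0, 5.7153) (33.8222, 9.7202) (41.4605, 21) (0, 21)]  |A|=492.3141
4. ⊥bis P2·P3 via (18.97,18.02): [(17.9834, 7.8447) (33.8222, 9.7202) (41.4605, 21) (19.2589, 21)]  |A|=228.1998
5. ⊥bis P2·P4 via (37.56,13.545): [(17.9834, 7.8447) (33.8222, 9.7202) (39.5332, 18.1539) (40.7517, 21) (19.2589, 21)]  |A|=227.1912
6. canonical 5-gon: [(17.9834, 7.8447) (33.8222, 9.7202) (39.5332, 18.1539) (40.7517, 21) (19.2589, 21)]
7. shoelace: 227.1912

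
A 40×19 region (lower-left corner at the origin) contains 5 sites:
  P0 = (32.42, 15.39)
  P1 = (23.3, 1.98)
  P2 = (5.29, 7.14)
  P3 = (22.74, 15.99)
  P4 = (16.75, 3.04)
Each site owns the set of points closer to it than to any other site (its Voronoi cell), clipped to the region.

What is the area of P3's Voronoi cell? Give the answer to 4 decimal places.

Area of P3's cell: 137.5034

1. box [0,40]×[0,19]: [(0, 0) (40, 0) (40, 19) (0, 19)]
2. ⊥bis P3·P0 via (27.58,15.69): [(0, 0) (26.6075, 0) (27.7852, 19) (0, 19)]  |A|=516.7301
3. ⊥bis P3·P1 via (23.02,8.985): [(0, 8.0649) (27.1747, 9.1511) (27.7852, 19) (0, 19)]  |A|=285.4067
4. ⊥bis P3·P2 via (14.015,11.565): [(15.4764, 8.6835) (27.1747, 9.1511) (27.7852, 19) (10.2442, 19)]  |A|=147.9458
5. ⊥bis P3·P4 via (19.745,9.515): [(13.6172, 12.3494) (21.0602, 8.9067) (27.1747, 9.1511) (27.7852, 19) (10.2442, 19)]  |A|=137.5034
6. canonical 5-gon: [(13.6172, 12.3494) (21.0602, 8.9067) (27.1747, 9.1511) (27.7852, 19) (10.2442, 19)]
7. shoelace: 137.5034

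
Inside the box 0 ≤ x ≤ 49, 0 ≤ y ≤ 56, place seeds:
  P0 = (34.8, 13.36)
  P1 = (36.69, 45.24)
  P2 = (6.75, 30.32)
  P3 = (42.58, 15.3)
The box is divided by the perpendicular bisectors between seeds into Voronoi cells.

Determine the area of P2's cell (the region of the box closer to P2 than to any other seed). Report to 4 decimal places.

1. box [0,49]×[0,56]: [(0, 0) (49, 0) (49, 56) (0, 56)]
2. ⊥bis P2·P0 via (20.775,21.84): [(0, 0) (7.5698, 0) (41.4293, 56) (0, 56)]  |A|=1371.9747
3. ⊥bis P2·P1 via (21.72,37.78): [(0, 0) (7.5698, 0) (25.6475, 29.8986) (12.6404, 56) (0, 56)]  |A|=996.26
4. ⊥bis P2·P3 via (24.665,22.81): [(0, 0) (7.5698, 0) (25.6475, 29.8986) (12.6404, 56) (0, 56)]  |A|=996.26
5. canonical 5-gon: [(0, 0) (7.5698, 0) (25.6475, 29.8986) (12.6404, 56) (0, 56)]
6. shoelace: 996.26

Area of P2's cell: 996.2600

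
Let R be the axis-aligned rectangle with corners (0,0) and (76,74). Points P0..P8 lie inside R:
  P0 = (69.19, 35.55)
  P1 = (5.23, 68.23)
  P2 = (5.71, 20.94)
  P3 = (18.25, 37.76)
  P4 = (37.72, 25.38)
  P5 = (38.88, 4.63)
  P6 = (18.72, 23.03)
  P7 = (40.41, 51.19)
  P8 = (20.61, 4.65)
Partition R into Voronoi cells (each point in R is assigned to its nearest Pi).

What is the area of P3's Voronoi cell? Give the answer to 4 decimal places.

1. box [0,76]×[0,74]: [(0, 0) (76, 0) (76, 74) (0, 74)]
2. ⊥bis P3·P0 via (43.72,36.655): [(0, 0) (42.1297, 0) (45.3402, 74) (0, 74)]  |A|=3236.3876
3. ⊥bis P3·P1 via (11.74,52.995): [(0, 47.9784) (0, 0) (42.1297, 0) (45.0463, 67.227)]  |A|=2496.7545
4. ⊥bis P3·P2 via (11.98,29.35): [(0, 47.9784) (0, 38.2816) (42.4185, 6.6568) (45.0463, 67.227)]  |A|=1544.605
5. ⊥bis P3·P4 via (27.985,31.57): [(0, 47.9784) (0, 38.2816) (21.8802, 21.969) (44.6355, 57.7561) (45.0463, 67.227)]  |A|=1002.8842
6. ⊥bis P3·P5 via (28.565,21.195): [(0, 47.9784) (0, 38.2816) (21.8802, 21.969) (44.6355, 57.7561) (45.0463, 67.227)]  |A|=1002.8842
7. ⊥bis P3·P6 via (18.485,30.395): [(0, 47.9784) (0, 38.2816) (10.9028, 30.1531) (27.4191, 30.6801) (44.6355, 57.7561) (45.0463, 67.227)]  |A|=932.4064
8. ⊥bis P3·P7 via (29.33,44.475): [(21.6104, 57.2127) (0, 47.9784) (0, 38.2816) (10.9028, 30.1531) (27.4191, 30.6801) (32.678, 38.9507)]  |A|=610.2351
9. ⊥bis P3·P8 via (19.43,21.205): [(21.6104, 57.2127) (0, 47.9784) (0, 38.2816) (10.9028, 30.1531) (27.4191, 30.6801) (32.678, 38.9507)]  |A|=610.2351
10. canonical 6-gon: [(21.6104, 57.2127) (0, 47.9784) (0, 38.2816) (10.9028, 30.1531) (27.4191, 30.6801) (32.678, 38.9507)]
11. shoelace: 610.2351

Area of P3's cell: 610.2351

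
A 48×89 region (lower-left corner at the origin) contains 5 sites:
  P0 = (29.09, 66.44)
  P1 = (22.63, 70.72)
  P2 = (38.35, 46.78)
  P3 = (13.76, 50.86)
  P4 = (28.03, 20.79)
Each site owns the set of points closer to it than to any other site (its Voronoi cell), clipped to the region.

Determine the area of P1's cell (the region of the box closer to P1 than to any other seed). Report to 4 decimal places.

1. box [0,48]×[0,89]: [(0, 0) (48, 0) (48, 89) (0, 89)]
2. ⊥bis P1·P0 via (25.86,68.58): [(0, 29.5483) (39.389, 89) (0, 89)]  |A|=1170.8724
3. ⊥bis P1·P2 via (30.49,58.75): [(0, 38.729) (10.7665, 45.7988) (39.389, 89) (0, 89)]  |A|=1121.4502
4. ⊥bis P1·P3 via (18.195,60.79): [(0, 68.9164) (20.1271, 59.9271) (39.389, 89) (0, 89)]  |A|=774.69
5. ⊥bis P1·P4 via (25.33,45.755): [(0, 68.9164) (20.1271, 59.9271) (39.389, 89) (0, 89)]  |A|=774.69
6. canonical 4-gon: [(0, 68.9164) (20.1271, 59.9271) (39.389, 89) (0, 89)]
7. shoelace: 774.69

Area of P1's cell: 774.6900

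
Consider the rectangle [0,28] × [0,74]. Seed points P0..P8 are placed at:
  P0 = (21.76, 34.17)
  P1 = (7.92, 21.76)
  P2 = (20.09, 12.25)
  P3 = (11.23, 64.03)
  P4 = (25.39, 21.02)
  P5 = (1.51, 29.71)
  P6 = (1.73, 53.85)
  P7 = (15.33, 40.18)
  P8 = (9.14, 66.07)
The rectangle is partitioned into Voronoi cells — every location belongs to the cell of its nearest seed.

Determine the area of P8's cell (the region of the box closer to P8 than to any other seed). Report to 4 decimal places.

Area of P8's cell: 160.4994

1. box [0,28]×[0,74]: [(0, 0) (28, 0) (28, 74) (0, 74)]
2. ⊥bis P8·P0 via (15.45,50.12): [(0, 44.0078) (28, 55.0849) (28, 74) (0, 74)]  |A|=684.7018
3. ⊥bis P8·P1 via (8.53,43.915): [(0, 44.1499) (0.3357, 44.1406) (28, 55.0849) (28, 74) (0, 74)]  |A|=684.678
4. ⊥bis P8·P2 via (14.615,39.16): [(0, 44.1499) (0.3357, 44.1406) (28, 55.0849) (28, 74) (0, 74)]  |A|=684.678
5. ⊥bis P8·P3 via (10.185,65.05): [(0, 54.6154) (18.9209, 74) (0, 74)]  |A|=183.3872
6. ⊥bis P8·P4 via (17.265,43.545): [(0, 54.6154) (18.9209, 74) (0, 74)]  |A|=183.3872
7. ⊥bis P8·P5 via (5.325,47.89): [(0, 54.6154) (18.9209, 74) (0, 74)]  |A|=183.3872
8. ⊥bis P8·P6 via (5.435,59.96): [(0, 63.2557) (5.2979, 60.0431) (18.9209, 74) (0, 74)]  |A|=160.4994
9. ⊥bis P8·P7 via (12.235,53.125): [(0, 63.2557) (5.2979, 60.0431) (18.9209, 74) (0, 74)]  |A|=160.4994
10. canonical 4-gon: [(0, 63.2557) (5.2979, 60.0431) (18.9209, 74) (0, 74)]
11. shoelace: 160.4994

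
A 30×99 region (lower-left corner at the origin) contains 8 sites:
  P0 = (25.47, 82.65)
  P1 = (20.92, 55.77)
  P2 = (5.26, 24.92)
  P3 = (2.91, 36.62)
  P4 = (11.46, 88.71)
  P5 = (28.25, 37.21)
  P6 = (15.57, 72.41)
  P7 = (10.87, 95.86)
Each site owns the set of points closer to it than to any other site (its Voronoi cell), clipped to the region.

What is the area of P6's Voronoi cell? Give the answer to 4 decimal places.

Area of P6's cell: 426.9540

1. box [0,30]×[0,99]: [(0, 0) (30, 0) (30, 99) (0, 99)]
2. ⊥bis P6·P0 via (20.52,77.53): [(0, 97.3687) (0, 0) (30, 0) (30, 68.3648)]  |A|=2486.0016
3. ⊥bis P6·P1 via (18.245,64.09): [(0, 97.3687) (0, 58.224) (30, 67.8694) (30, 68.3648)]  |A|=594.601
4. ⊥bis P6·P2 via (10.415,48.665): [(0, 97.3687) (0, 58.224) (30, 67.8694) (30, 68.3648)]  |A|=594.601
5. ⊥bis P6·P3 via (9.24,54.515): [(0, 97.3687) (0, 58.224) (30, 67.8694) (30, 68.3648)]  |A|=594.601
6. ⊥bis P6·P4 via (13.515,80.56): [(16.5852, 81.3341) (0, 77.1522) (0, 58.224) (30, 67.8694) (30, 68.3648)]  |A|=426.954
7. ⊥bis P6·P5 via (21.91,54.81): [(16.5852, 81.3341) (0, 77.1522) (0, 58.224) (30, 67.8694) (30, 68.3648)]  |A|=426.954
8. ⊥bis P6·P7 via (13.22,84.135): [(16.5852, 81.3341) (0, 77.1522) (0, 58.224) (30, 67.8694) (30, 68.3648)]  |A|=426.954
9. canonical 5-gon: [(16.5852, 81.3341) (0, 77.1522) (0, 58.224) (30, 67.8694) (30, 68.3648)]
10. shoelace: 426.954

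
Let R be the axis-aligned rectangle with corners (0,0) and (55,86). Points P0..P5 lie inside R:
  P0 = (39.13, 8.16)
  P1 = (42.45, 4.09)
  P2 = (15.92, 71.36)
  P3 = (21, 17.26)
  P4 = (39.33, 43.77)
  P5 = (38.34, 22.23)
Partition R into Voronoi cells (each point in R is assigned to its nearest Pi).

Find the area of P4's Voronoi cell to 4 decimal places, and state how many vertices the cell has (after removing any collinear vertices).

Area of P4's cell: 1200.0405 (4 vertices)

1. box [0,55]×[0,86]: [(0, 0) (55, 0) (55, 86) (0, 86)]
2. ⊥bis P4·P0 via (39.23,25.965): [(0, 26.1853) (55, 25.8764) (55, 86) (0, 86)]  |A|=3298.3016
3. ⊥bis P4·P1 via (40.89,23.93): [(0, 26.1853) (55, 25.8764) (55, 86) (0, 86)]  |A|=3298.3016
4. ⊥bis P4·P2 via (27.625,57.565): [(0, 34.1253) (0, 26.1853) (55, 25.8764) (55, 80.7926)]  |A|=1728.5432
5. ⊥bis P4·P3 via (30.165,30.515): [(11.1998, 43.6283) (36.7252, 25.9791) (55, 25.8764) (55, 80.7926)]  |A|=1362.628
6. ⊥bis P4·P5 via (38.835,33): [(11.1998, 43.6283) (25.6978, 33.6038) (55, 32.257) (55, 80.7926)]  |A|=1200.0405
7. canonical 4-gon: [(11.1998, 43.6283) (25.6978, 33.6038) (55, 32.257) (55, 80.7926)]
8. shoelace: 1200.0405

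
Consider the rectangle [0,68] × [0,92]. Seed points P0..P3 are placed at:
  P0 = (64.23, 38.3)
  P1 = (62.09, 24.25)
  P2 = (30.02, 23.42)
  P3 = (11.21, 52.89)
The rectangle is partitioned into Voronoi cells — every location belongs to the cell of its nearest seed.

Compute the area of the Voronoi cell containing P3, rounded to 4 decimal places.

1. box [0,68]×[0,92]: [(0, 0) (68, 0) (68, 92) (0, 92)]
2. ⊥bis P3·P0 via (37.72,45.595): [(0, 0) (25.1732, 0) (50.4897, 92) (0, 92)]  |A|=3480.4932
3. ⊥bis P3·P1 via (36.65,38.57): [(0, 0) (14.9392, 0) (34.9613, 35.57) (50.4897, 92) (0, 92)]  |A|=3298.4815
4. ⊥bis P3·P2 via (20.615,38.155): [(0, 24.9969) (38.8809, 49.8137) (50.4897, 92) (0, 92)]  |A|=2367.5565
5. canonical 4-gon: [(0, 24.9969) (38.8809, 49.8137) (50.4897, 92) (0, 92)]
6. shoelace: 2367.5565

Area of P3's cell: 2367.5565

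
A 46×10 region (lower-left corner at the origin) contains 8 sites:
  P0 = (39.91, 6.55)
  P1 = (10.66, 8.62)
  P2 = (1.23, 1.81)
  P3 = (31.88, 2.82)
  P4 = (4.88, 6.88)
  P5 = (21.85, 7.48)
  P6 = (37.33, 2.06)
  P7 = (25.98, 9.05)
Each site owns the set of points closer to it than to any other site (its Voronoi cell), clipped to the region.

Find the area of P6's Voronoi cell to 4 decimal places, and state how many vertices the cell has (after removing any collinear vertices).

Area of P6's cell: 37.3305 (4 vertices)

1. box [0,46]×[0,10]: [(0, 0) (46, 0) (46, 10) (0, 10)]
2. ⊥bis P6·P0 via (38.62,4.305): [(0, 0) (46, 0) (46, 0.0644) (28.7089, 10) (0, 10)]  |A|=374.1012
3. ⊥bis P6·P1 via (23.995,5.34): [(22.6815, 0) (46, 0) (46, 0.0644) (28.7089, 10) (25.1412, 10)]  |A|=134.9875
4. ⊥bis P6·P2 via (19.28,1.935): [(22.6815, 0) (46, 0) (46, 0.0644) (28.7089, 10) (25.1412, 10)]  |A|=134.9875
5. ⊥bis P6·P3 via (34.605,2.44): [(34.2647, 0) (46, 0) (46, 0.0644) (35.1436, 6.3026)]  |A|=37.3305
6. ⊥bis P6·P4 via (21.105,4.47): [(34.2647, 0) (46, 0) (46, 0.0644) (35.1436, 6.3026)]  |A|=37.3305
7. ⊥bis P6·P5 via (29.59,4.77): [(34.2647, 0) (46, 0) (46, 0.0644) (35.1436, 6.3026)]  |A|=37.3305
8. ⊥bis P6·P7 via (31.655,5.555): [(34.2647, 0) (46, 0) (46, 0.0644) (35.1436, 6.3026)]  |A|=37.3305
9. canonical 4-gon: [(34.2647, 0) (46, 0) (46, 0.0644) (35.1436, 6.3026)]
10. shoelace: 37.3305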